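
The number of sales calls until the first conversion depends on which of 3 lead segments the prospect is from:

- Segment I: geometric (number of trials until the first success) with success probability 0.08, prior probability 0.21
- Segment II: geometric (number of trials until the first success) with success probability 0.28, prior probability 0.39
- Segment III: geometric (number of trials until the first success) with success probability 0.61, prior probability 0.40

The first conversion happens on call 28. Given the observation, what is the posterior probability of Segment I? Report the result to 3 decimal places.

0.991

P(component k | x) = π_k·f_k(x) / marginal(x), where marginal(x) = Σ_j π_j·f_j(x).
Evaluate each component's likelihood at the observed value:
  p_I = 0.00842095
  p_II = 3.93673e-05
  p_III = 5.54721e-12
Prior × likelihood for each component:
  π_I·p_I = 0.21 × 0.00842095 = 0.0017684
  π_II·p_II = 0.39 × 3.93673e-05 = 1.53532e-05
  π_III·p_III = 0.40 × 5.54721e-12 = 2.21888e-12
Denominator: 0.0017684 + 1.53532e-05 + 2.21888e-12 = 0.00178375
So the posterior for Segment I is 0.0017684 / 0.00178375 ≈ 0.991.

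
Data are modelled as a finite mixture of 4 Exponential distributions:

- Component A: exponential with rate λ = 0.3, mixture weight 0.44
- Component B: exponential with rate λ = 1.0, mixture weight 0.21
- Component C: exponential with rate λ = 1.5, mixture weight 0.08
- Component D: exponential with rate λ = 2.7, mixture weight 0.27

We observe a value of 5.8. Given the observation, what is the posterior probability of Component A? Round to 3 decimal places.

0.972

The responsibility of component k is π_k f_k(x) divided by Σ_j π_j f_j(x).
Evaluate each component's likelihood at the observed value:
  f_A = 0.3·e^(−0.3·5.8) = 0.3·e^(−1.7400) = 0.0526561
  f_B = 1.0·e^(−1.0·5.8) = 1.0·e^(−5.8000) = 0.00302755
  f_C = 1.5·e^(−1.5·5.8) = 1.5·e^(−8.7000) = 0.000249879
  f_D = 2.7·e^(−2.7·5.8) = 2.7·e^(−15.6600) = 4.26886e-07
Weight by the priors:
  π_A·f_A = 0.44 × 0.0526561 = 0.0231687
  π_B·f_B = 0.21 × 0.00302755 = 0.000635786
  π_C·f_C = 0.08 × 0.000249879 = 1.99903e-05
  π_D·f_D = 0.27 × 4.26886e-07 = 1.15259e-07
Evidence: 0.0231687 + 0.000635786 + 1.99903e-05 + 1.15259e-07 = 0.0238246
P(Component A | the observation) ≈ 0.972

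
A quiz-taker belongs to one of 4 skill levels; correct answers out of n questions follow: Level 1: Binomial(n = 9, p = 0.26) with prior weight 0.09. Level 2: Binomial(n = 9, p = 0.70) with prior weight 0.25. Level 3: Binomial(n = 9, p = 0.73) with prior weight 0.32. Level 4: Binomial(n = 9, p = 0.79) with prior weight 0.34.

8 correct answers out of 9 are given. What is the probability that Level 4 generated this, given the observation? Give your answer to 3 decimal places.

Posterior ∝ prior × likelihood, so P(k | x) ∝ π_k f_k(x); normalise over all components.
Binomial probabilities:
  f_1 = C(9,8)·0.26^8·0.74^1 = 9·2.08827e-05·0.74 = 0.000139079
  f_2 = C(9,8)·0.70^8·0.30^1 = 9·0.057648·0.3 = 0.15565
  f_3 = C(9,8)·0.73^8·0.27^1 = 9·0.080646·0.27 = 0.19597
  f_4 = C(9,8)·0.79^8·0.21^1 = 9·0.151711·0.21 = 0.286734
Weight by the priors:
  π_1·f_1 = 0.09 × 0.000139079 = 1.25171e-05
  π_2·f_2 = 0.25 × 0.15565 = 0.0389124
  π_3·f_3 = 0.32 × 0.19597 = 0.0627103
  π_4·f_4 = 0.34 × 0.286734 = 0.0974894
Marginal: 1.25171e-05 + 0.0389124 + 0.0627103 + 0.0974894 = 0.199125
So the posterior for Level 4 is 0.0974894 / 0.199125 ≈ 0.490.

0.490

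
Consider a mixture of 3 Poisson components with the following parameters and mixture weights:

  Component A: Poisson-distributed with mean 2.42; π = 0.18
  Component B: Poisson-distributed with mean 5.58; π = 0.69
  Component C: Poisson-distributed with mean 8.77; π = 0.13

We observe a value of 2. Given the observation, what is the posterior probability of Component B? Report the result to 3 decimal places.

0.460

The responsibility of component k is w_k f_k(x) divided by Σ_j w_j f_j(x).
Evaluate each component's likelihood at the observed value:
  p_A = 0.26038
  p_B = 0.0587321
  p_C = 0.00597319
Prior × likelihood for each component:
  w_A·p_A = 0.18 × 0.26038 = 0.0468685
  w_B·p_B = 0.69 × 0.0587321 = 0.0405251
  w_C·p_C = 0.13 × 0.00597319 = 0.000776515
Denominator: 0.0468685 + 0.0405251 + 0.000776515 = 0.0881701
P(Component B | 2) = 0.0405251 / 0.0881701 ≈ 0.460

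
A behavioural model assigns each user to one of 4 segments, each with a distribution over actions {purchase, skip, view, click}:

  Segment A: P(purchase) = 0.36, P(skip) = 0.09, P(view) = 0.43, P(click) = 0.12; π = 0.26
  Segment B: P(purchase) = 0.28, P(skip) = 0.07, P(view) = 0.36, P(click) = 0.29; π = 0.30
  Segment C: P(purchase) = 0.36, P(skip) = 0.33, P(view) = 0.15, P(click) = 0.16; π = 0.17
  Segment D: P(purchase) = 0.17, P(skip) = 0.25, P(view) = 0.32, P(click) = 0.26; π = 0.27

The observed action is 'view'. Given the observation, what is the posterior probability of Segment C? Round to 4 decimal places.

P(component k | x) = P(Z=k)·f_k(x) / marginal(x), where marginal(x) = Σ_j P(Z=j)·f_j(x).
Categorical probabilities:
  L_A = 0.43
  L_B = 0.36
  L_C = 0.15
  L_D = 0.32
Multiply by the mixture weights:
  P(Z=A)·L_A = 0.26 × 0.43 = 0.1118
  P(Z=B)·L_B = 0.30 × 0.36 = 0.108
  P(Z=C)·L_C = 0.17 × 0.15 = 0.0255
  P(Z=D)·L_D = 0.27 × 0.32 = 0.0864
Sum: 0.1118 + 0.108 + 0.0255 + 0.0864 = 0.3317
So the posterior for Segment C is 0.0255 / 0.3317 ≈ 0.0769.

0.0769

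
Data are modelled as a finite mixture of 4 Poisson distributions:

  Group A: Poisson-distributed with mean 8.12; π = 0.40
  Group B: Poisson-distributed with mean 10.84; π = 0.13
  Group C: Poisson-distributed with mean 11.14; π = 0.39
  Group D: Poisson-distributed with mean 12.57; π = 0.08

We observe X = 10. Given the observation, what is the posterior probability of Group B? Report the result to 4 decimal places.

The responsibility of component k is w_k f_k(x) divided by Σ_j w_j f_j(x).
Poisson probabilities:
  f_A = e^(−8.12)·8.12^10/10! = 0.102171
  f_B = e^(−10.84)·10.84^10/10! = 0.120998
  f_C = e^(−11.14)·11.14^10/10! = 0.117774
  f_D = e^(−12.57)·12.57^10/10! = 0.0942992
Unnormalised posteriors:
  w_A·f_A = 0.40 × 0.102171 = 0.0408683
  w_B·f_B = 0.13 × 0.120998 = 0.0157297
  w_C·f_C = 0.39 × 0.117774 = 0.0459317
  w_D·f_D = 0.08 × 0.0942992 = 0.00754394
Denominator: 0.0408683 + 0.0157297 + 0.0459317 + 0.00754394 = 0.110074
P(Group B | data) ≈ 0.1429

0.1429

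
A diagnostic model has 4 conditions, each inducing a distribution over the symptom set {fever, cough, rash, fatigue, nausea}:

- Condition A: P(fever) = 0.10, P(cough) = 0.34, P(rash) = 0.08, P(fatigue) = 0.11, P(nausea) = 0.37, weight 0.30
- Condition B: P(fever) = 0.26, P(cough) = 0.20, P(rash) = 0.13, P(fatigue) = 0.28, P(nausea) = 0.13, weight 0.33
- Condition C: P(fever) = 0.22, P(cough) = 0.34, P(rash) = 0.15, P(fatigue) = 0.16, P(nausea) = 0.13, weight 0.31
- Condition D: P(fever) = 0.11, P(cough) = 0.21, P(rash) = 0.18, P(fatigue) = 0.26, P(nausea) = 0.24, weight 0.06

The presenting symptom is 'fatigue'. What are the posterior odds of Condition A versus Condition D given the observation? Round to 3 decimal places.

Posterior odds = (P(Z=i) f_i(x)) / (P(Z=j) f_j(x)); the normalising sum cancels.
Evaluate each component's likelihood at the observed value:
  L_A = P(fatigue | comp) = 0.11
  L_B = P(fatigue | comp) = 0.28
  L_C = P(fatigue | comp) = 0.16
  L_D = P(fatigue | comp) = 0.26
Posterior odds = (P(Z=A)·L_A) / (P(Z=D)·L_D) = (0.30·0.11) / (0.06·0.26) = 0.033 / 0.0156 ≈ 2.115

2.115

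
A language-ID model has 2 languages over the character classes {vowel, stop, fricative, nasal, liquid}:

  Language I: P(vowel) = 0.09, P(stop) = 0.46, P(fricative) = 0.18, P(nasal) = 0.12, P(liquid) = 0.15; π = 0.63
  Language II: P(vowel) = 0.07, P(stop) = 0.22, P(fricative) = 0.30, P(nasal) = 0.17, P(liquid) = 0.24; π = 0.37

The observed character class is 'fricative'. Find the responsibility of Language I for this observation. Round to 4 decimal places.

0.5053

Posterior ∝ prior × likelihood, so P(k | x) ∝ π_k f_k(x); normalise over all components.
Categorical probabilities:
  L_I = P(fricative | comp) = 0.18
  L_II = P(fricative | comp) = 0.30
Weight by the priors:
  π_I·L_I = 0.63 × 0.18 = 0.1134
  π_II·L_II = 0.37 × 0.3 = 0.111
Evidence: 0.1134 + 0.111 = 0.2244
P(Language I | the observation) ≈ 0.5053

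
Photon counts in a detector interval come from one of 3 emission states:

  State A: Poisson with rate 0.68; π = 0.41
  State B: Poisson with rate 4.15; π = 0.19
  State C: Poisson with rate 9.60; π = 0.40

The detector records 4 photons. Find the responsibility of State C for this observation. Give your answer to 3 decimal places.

By Bayes' theorem, P(k | x) = P(Z=k) f_k(x) / Σ_j P(Z=j) f_j(x).
Poisson probabilities:
  f_A = e^(−0.68)·0.68^4/4! = 0.0045134
  f_B = e^(−4.15)·4.15^4/4! = 0.194831
  f_C = e^(−9.60)·9.60^4/4! = 0.0239688
Unnormalised posteriors:
  P(Z=A)·f_A = 0.41 × 0.0045134 = 0.0018505
  P(Z=B)·f_B = 0.19 × 0.194831 = 0.037018
  P(Z=C)·f_C = 0.40 × 0.0239688 = 0.00958753
Denominator: 0.0018505 + 0.037018 + 0.00958753 = 0.048456
Responsibility of State C: 0.00958753 / 0.048456 ≈ 0.198

0.198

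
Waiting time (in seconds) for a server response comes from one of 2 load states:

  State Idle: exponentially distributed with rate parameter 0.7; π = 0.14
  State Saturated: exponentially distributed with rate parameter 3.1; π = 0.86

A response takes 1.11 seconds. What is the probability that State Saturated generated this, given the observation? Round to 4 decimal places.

Posterior ∝ prior × likelihood, so P(k | x) ∝ w_k f_k(x); normalise over all components.
Evaluate each component's likelihood at the observed value:
  p_Idle = 0.321848
  p_Saturated = 0.0993012
Weight by the priors:
  w_Idle·p_Idle = 0.14 × 0.321848 = 0.0450588
  w_Saturated·p_Saturated = 0.86 × 0.0993012 = 0.085399
Sum: 0.0450588 + 0.085399 = 0.130458
Responsibility of State Saturated: 0.085399 / 0.130458 ≈ 0.6546

0.6546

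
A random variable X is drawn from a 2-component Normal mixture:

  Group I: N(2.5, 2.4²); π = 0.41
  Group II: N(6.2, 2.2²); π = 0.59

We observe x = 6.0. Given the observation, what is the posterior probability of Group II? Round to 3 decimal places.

By Bayes' theorem, P(k | x) = π_k f_k(x) / Σ_j π_j f_j(x).
Evaluate each component's likelihood at the observed value:
  f_I = (1/(2.4·√(2π)))·exp(−(6.0−2.5)²/(2·2.4²)) = 0.166226·exp(-1.06337) = 0.0573963
  f_II = (1/(2.2·√(2π)))·exp(−(6.0−6.2)²/(2·2.2²)) = 0.181337·exp(-0.00413) = 0.18059
Prior × likelihood for each component:
  π_I·f_I = 0.41 × 0.0573963 = 0.0235325
  π_II·f_II = 0.59 × 0.18059 = 0.106548
Normaliser: 0.0235325 + 0.106548 = 0.13008
Responsibility of Group II: 0.106548 / 0.13008 ≈ 0.819

0.819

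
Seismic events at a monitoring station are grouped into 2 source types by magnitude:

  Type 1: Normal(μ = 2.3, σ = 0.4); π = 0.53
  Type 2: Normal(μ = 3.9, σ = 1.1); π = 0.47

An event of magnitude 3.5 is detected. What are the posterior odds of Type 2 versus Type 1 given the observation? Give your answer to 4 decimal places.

Only the two components matter; the odds are (π_i f_i(x)) / (π_j f_j(x)).
Normal densities:
  f_1 = 0.0110796
  f_2 = 0.339472
0.159552 / 0.0058722 ≈ 27.1707

27.1707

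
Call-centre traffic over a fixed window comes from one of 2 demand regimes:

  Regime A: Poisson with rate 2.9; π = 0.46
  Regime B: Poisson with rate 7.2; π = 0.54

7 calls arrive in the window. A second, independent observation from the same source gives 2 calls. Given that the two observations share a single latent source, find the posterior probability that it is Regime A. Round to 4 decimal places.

The responsibility of component k is π_k f_k(x) divided by Σ_j π_j f_j(x).
Since both observations come from the same component, the likelihood for component k is f_k(x₁)·f_k(x₂).
  p_A = [e^(−2.9)·2.9^7/7! = 0.0188322] × [0.231373] = 0.00435726
  p_B = [e^(−7.2)·7.2^7/7! = 0.148586] × [0.0193515] = 0.00287535
Unnormalised posteriors:
  π_A·p_A = 0.46 × 0.00435726 = 0.00200434
  π_B·p_B = 0.54 × 0.00287535 = 0.00155269
Normaliser: 0.00200434 + 0.00155269 = 0.00355703
P(Regime A | data) ≈ 0.5635

0.5635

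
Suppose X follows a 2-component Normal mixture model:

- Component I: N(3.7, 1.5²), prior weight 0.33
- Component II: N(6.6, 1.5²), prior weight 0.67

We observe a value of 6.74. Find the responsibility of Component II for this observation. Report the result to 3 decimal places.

The responsibility of component k is w_k f_k(x) divided by Σ_j w_j f_j(x).
Evaluate each component's likelihood at the observed value:
  p_I = (1/(1.5·√(2π)))·exp(−(6.74−3.7)²/(2·1.5²)) = 0.265962·exp(-2.05369) = 0.0341125
  p_II = (1/(1.5·√(2π)))·exp(−(6.74−6.6)²/(2·1.5²)) = 0.265962·exp(-0.00436) = 0.264806
Prior × likelihood for each component:
  w_I·p_I = 0.33 × 0.0341125 = 0.0112571
  w_II·p_II = 0.67 × 0.264806 = 0.17742
Normaliser: 0.0112571 + 0.17742 = 0.188677
P(Component II | the observation) = 0.17742 / 0.188677 ≈ 0.940

0.940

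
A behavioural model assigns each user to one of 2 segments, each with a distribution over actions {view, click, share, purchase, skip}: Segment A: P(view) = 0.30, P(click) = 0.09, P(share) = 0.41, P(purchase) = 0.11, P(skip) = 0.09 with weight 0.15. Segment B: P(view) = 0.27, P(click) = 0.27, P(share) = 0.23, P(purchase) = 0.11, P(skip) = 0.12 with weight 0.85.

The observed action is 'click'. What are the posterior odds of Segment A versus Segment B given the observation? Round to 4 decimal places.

Posterior odds = (π_i f_i(x)) / (π_j f_j(x)); the normalising sum cancels.
Categorical probabilities:
  p_A = P(click | comp) = 0.09
  p_B = P(click | comp) = 0.27
Posterior odds = (π_A·p_A) / (π_B·p_B) = (0.15·0.09) / (0.85·0.27) = 0.0135 / 0.2295 ≈ 0.0588

0.0588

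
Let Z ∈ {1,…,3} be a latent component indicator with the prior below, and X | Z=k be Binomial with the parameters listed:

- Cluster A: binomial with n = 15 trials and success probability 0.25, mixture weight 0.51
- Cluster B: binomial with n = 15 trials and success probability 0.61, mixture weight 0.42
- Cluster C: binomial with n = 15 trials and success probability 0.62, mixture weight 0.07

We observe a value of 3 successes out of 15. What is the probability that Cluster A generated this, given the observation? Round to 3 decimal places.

By Bayes' theorem, P(k | x) = π_k f_k(x) / Σ_j π_j f_j(x).
Component likelihoods at x = 3 successes out of 15:
  f_A = 0.225199
  f_B = 0.00127872
  f_C = 0.000983082
Unnormalised posteriors:
  π_A·f_A = 0.51 × 0.225199 = 0.114852
  π_B·f_B = 0.42 × 0.00127872 = 0.000537063
  π_C·f_C = 0.07 × 0.000983082 = 6.88157e-05
Normaliser: 0.114852 + 0.000537063 + 6.88157e-05 = 0.115457
P(Cluster A | x) ≈ 0.995

0.995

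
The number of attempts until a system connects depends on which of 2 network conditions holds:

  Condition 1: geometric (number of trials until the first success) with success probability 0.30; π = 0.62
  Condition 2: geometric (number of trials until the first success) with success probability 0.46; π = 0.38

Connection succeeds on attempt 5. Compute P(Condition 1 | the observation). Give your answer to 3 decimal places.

0.750

By Bayes' theorem, P(k | x) = π_k f_k(x) / Σ_j π_j f_j(x).
Geometric probabilities:
  p_1 = 0.07203
  p_2 = 0.0391141
Prior × likelihood for each component:
  π_1·p_1 = 0.62 × 0.07203 = 0.0446586
  π_2·p_2 = 0.38 × 0.0391141 = 0.0148633
Marginal: 0.0446586 + 0.0148633 = 0.0595219
Responsibility of Condition 1: 0.0446586 / 0.0595219 ≈ 0.750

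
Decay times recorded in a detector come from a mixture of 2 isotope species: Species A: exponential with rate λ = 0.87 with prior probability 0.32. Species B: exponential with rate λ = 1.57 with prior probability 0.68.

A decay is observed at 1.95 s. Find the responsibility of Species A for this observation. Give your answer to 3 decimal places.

0.505

Posterior ∝ prior × likelihood, so P(k | x) ∝ π_k f_k(x); normalise over all components.
Evaluate each component's likelihood at the observed value:
  p_A = 0.87·e^(−0.87·1.95) = 0.87·e^(−1.6965) = 0.159492
  p_B = 1.57·e^(−1.57·1.95) = 1.57·e^(−3.0615) = 0.0735033
Prior × likelihood for each component:
  π_A·p_A = 0.32 × 0.159492 = 0.0510374
  π_B·p_B = 0.68 × 0.0735033 = 0.0499823
Denominator: 0.0510374 + 0.0499823 = 0.10102
So the posterior for Species A is 0.0510374 / 0.10102 ≈ 0.505.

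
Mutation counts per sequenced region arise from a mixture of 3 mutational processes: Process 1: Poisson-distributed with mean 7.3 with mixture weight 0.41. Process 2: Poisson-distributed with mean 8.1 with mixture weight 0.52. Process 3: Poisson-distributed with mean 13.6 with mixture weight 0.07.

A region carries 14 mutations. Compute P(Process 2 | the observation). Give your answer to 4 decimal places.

Apply Bayes' rule: the posterior for each component is proportional to its prior times its likelihood at x.
Poisson probabilities:
  p_1 = e^(−7.3)·7.3^14/14! = 0.00945719
  p_2 = e^(−8.1)·8.1^14/14! = 0.018222
  p_3 = e^(−13.6)·13.6^14/14! = 0.105374
Unnormalised posteriors:
  π_1·p_1 = 0.41 × 0.00945719 = 0.00387745
  π_2·p_2 = 0.52 × 0.018222 = 0.00947545
  π_3·p_3 = 0.07 × 0.105374 = 0.00737615
Evidence: 0.00387745 + 0.00947545 + 0.00737615 = 0.020729
P(Process 2 | data) = 0.00947545 / 0.020729 ≈ 0.4571

0.4571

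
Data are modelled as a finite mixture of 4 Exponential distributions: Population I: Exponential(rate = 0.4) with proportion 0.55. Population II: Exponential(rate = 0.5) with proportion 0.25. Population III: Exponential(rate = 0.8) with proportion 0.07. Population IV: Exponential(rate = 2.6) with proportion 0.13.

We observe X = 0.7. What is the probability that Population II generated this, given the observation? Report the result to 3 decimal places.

P(component k | x) = π_k·f_k(x) / marginal(x), where marginal(x) = Σ_j π_j·f_j(x).
Exponential densities:
  f_I = 0.4·e^(−0.4·0.7) = 0.4·e^(−0.2800) = 0.302313
  f_II = 0.5·e^(−0.5·0.7) = 0.5·e^(−0.3500) = 0.352344
  f_III = 0.8·e^(−0.8·0.7) = 0.8·e^(−0.5600) = 0.456967
  f_IV = 2.6·e^(−2.6·0.7) = 2.6·e^(−1.8200) = 0.421267
Multiply by the mixture weights:
  π_I·f_I = 0.55 × 0.302313 = 0.166272
  π_II·f_II = 0.25 × 0.352344 = 0.088086
  π_III·f_III = 0.07 × 0.456967 = 0.0319877
  π_IV·f_IV = 0.13 × 0.421267 = 0.0547647
Denominator: 0.166272 + 0.088086 + 0.0319877 + 0.0547647 = 0.341111
Responsibility of Population II: 0.088086 / 0.341111 ≈ 0.258

0.258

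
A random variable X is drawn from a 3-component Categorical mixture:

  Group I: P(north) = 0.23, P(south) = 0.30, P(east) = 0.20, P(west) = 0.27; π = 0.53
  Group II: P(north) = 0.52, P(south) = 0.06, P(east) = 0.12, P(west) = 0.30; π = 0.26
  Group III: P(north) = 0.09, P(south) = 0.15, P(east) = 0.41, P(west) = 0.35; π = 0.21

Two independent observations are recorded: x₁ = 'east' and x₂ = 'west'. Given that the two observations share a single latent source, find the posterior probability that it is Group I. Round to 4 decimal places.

0.4202

By Bayes' theorem, P(k | x) = P(Z=k) f_k(x) / Σ_j P(Z=j) f_j(x).
Since both observations come from the same component, the likelihood for component k is f_k(x₁)·f_k(x₂).
  L_I = [0.2] × [0.27] = 0.054
  L_II = [0.12] × [0.3] = 0.036
  L_III = [0.41] × [0.35] = 0.1435
Weight by the priors:
  P(Z=I)·L_I = 0.53 × 0.054 = 0.02862
  P(Z=II)·L_II = 0.26 × 0.036 = 0.00936
  P(Z=III)·L_III = 0.21 × 0.1435 = 0.030135
Marginal: 0.02862 + 0.00936 + 0.030135 = 0.068115
P(Group I | x₁, x₂) = 0.02862 / 0.068115 ≈ 0.4202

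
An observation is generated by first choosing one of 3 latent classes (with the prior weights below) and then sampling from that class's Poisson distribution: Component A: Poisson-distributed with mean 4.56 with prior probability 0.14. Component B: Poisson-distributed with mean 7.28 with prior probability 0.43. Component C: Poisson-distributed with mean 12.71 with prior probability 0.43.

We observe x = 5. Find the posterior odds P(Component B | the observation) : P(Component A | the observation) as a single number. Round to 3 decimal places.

The posterior odds equal the prior odds times the likelihood ratio: (P(Z=i)/P(Z=j))·(f_i(x)/f_j(x)).
Poisson probabilities:
  p_A = 0.171894
  p_B = 0.117439
  p_C = 0.00834956
Odds = (0.43/0.14) × (0.117439/0.171894) = 3.07143 × 0.683206 ≈ 2.098

2.098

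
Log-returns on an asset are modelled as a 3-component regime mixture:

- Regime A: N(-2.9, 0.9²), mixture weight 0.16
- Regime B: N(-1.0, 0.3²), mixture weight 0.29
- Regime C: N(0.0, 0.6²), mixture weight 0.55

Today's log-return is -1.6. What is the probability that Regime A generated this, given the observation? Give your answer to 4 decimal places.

P(component k | x) = w_k·f_k(x) / marginal(x), where marginal(x) = Σ_j w_j·f_j(x).
Normal densities:
  f_A = (1/(0.9·√(2π)))·exp(−(-1.6−-2.9)²/(2·0.9²)) = 0.443269·exp(-1.04321) = 0.156173
  f_B = (1/(0.3·√(2π)))·exp(−(-1.6−-1.0)²/(2·0.3²)) = 1.329808·exp(-2.00000) = 0.17997
  f_C = (1/(0.6·√(2π)))·exp(−(-1.6−0.0)²/(2·0.6²)) = 0.664904·exp(-3.55556) = 0.0189933
Unnormalised posteriors:
  w_A·f_A = 0.16 × 0.156173 = 0.0249878
  w_B·f_B = 0.29 × 0.17997 = 0.0521913
  w_C·f_C = 0.55 × 0.0189933 = 0.0104463
Evidence: 0.0249878 + 0.0521913 + 0.0104463 = 0.0876253
P(Regime A | the observation) = 0.0249878 / 0.0876253 ≈ 0.2852

0.2852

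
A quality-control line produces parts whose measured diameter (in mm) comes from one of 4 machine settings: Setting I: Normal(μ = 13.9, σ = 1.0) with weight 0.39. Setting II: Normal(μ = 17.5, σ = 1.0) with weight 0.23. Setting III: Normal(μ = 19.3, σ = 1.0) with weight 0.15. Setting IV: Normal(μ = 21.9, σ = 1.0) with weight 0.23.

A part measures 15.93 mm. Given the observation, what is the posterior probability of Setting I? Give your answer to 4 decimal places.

By Bayes' theorem, P(k | x) = w_k f_k(x) / Σ_j w_j f_j(x).
Normal densities:
  f_I = (1/(1.0·√(2π)))·exp(−(15.93−13.9)²/(2·1.0²)) = 0.398942·exp(-2.06045) = 0.0508239
  f_II = (1/(1.0·√(2π)))·exp(−(15.93−17.5)²/(2·1.0²)) = 0.398942·exp(-1.23245) = 0.116323
  f_III = (1/(1.0·√(2π)))·exp(−(15.93−19.3)²/(2·1.0²)) = 0.398942·exp(-5.67845) = 0.00136393
  f_IV = (1/(1.0·√(2π)))·exp(−(15.93−21.9)²/(2·1.0²)) = 0.398942·exp(-17.82045) = 7.27088e-09
Unnormalised posteriors:
  w_I·f_I = 0.39 × 0.0508239 = 0.0198213
  w_II·f_II = 0.23 × 0.116323 = 0.0267542
  w_III·f_III = 0.15 × 0.00136393 = 0.000204589
  w_IV·f_IV = 0.23 × 7.27088e-09 = 1.6723e-09
Denominator: 0.0198213 + 0.0267542 + 0.000204589 + 1.6723e-09 = 0.0467801
Responsibility of Setting I: 0.0198213 / 0.0467801 ≈ 0.4237

0.4237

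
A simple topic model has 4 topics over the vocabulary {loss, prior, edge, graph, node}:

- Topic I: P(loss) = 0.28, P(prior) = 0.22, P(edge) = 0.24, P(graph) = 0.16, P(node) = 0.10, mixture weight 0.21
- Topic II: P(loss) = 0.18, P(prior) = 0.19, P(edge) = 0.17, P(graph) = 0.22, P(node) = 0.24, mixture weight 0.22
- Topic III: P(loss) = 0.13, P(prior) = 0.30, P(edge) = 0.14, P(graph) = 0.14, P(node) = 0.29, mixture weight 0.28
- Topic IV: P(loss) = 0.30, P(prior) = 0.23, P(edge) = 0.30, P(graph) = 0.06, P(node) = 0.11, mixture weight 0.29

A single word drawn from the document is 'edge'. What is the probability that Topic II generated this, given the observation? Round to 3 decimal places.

0.175

The responsibility of component k is π_k f_k(x) divided by Σ_j π_j f_j(x).
Categorical probabilities:
  p_I = P(edge | comp) = 0.24
  p_II = P(edge | comp) = 0.17
  p_III = P(edge | comp) = 0.14
  p_IV = P(edge | comp) = 0.30
Prior × likelihood for each component:
  π_I·p_I = 0.21 × 0.24 = 0.0504
  π_II·p_II = 0.22 × 0.17 = 0.0374
  π_III·p_III = 0.28 × 0.14 = 0.0392
  π_IV·p_IV = 0.29 × 0.3 = 0.087
Sum: 0.0504 + 0.0374 + 0.0392 + 0.087 = 0.214
So the posterior for Topic II is 0.0374 / 0.214 ≈ 0.175.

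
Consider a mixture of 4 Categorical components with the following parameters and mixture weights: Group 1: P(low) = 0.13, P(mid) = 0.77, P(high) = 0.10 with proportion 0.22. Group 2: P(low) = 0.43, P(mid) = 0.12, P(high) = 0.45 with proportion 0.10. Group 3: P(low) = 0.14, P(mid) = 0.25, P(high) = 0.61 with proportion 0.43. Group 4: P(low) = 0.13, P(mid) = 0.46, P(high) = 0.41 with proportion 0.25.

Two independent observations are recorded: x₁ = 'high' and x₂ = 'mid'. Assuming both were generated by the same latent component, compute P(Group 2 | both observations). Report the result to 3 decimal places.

0.040

By Bayes' theorem, P(k | x) = π_k f_k(x) / Σ_j π_j f_j(x).
Since both observations come from the same component, the likelihood for component k is f_k(x₁)·f_k(x₂).
  f_1 = [P(high | comp) = 0.10] × [0.77] = 0.077
  f_2 = [P(high | comp) = 0.45] × [0.12] = 0.054
  f_3 = [P(high | comp) = 0.61] × [0.25] = 0.1525
  f_4 = [P(high | comp) = 0.41] × [0.46] = 0.1886
Weight by the priors:
  π_1·f_1 = 0.22 × 0.077 = 0.01694
  π_2·f_2 = 0.10 × 0.054 = 0.0054
  π_3·f_3 = 0.43 × 0.1525 = 0.065575
  π_4·f_4 = 0.25 × 0.1886 = 0.04715
Denominator: 0.01694 + 0.0054 + 0.065575 + 0.04715 = 0.135065
So the posterior for Group 2 is 0.0054 / 0.135065 ≈ 0.040.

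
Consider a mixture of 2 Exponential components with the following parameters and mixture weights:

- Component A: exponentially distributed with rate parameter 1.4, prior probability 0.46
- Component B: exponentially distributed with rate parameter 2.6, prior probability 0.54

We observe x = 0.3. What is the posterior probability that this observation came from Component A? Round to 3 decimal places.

Apply Bayes' rule: the posterior for each component is proportional to its prior times its likelihood at x.
Evaluate each component's likelihood at the observed value:
  p_A = 1.4·e^(−1.4·0.3) = 1.4·e^(−0.4200) = 0.919866
  p_B = 2.6·e^(−2.6·0.3) = 2.6·e^(−0.7800) = 1.19186
Weight by the priors:
  P(Z=A)·p_A = 0.46 × 0.919866 = 0.423138
  P(Z=B)·p_B = 0.54 × 1.19186 = 0.643602
Normaliser: 0.423138 + 0.643602 = 1.06674
So the posterior for Component A is 0.423138 / 1.06674 ≈ 0.397.

0.397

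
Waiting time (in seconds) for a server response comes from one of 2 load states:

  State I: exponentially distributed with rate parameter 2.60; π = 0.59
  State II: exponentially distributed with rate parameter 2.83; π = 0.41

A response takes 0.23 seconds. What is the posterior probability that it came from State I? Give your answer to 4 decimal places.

0.5823

P(component k | x) = π_k·f_k(x) / marginal(x), where marginal(x) = Σ_j π_j·f_j(x).
Component likelihoods at x = 0.23 seconds:
  p_I = 1.42977
  p_II = 1.47606
Weight by the priors:
  π_I·p_I = 0.59 × 1.42977 = 0.843562
  π_II·p_II = 0.41 × 1.47606 = 0.605185
Marginal: 0.843562 + 0.605185 = 1.44875
So the posterior for State I is 0.843562 / 1.44875 ≈ 0.5823.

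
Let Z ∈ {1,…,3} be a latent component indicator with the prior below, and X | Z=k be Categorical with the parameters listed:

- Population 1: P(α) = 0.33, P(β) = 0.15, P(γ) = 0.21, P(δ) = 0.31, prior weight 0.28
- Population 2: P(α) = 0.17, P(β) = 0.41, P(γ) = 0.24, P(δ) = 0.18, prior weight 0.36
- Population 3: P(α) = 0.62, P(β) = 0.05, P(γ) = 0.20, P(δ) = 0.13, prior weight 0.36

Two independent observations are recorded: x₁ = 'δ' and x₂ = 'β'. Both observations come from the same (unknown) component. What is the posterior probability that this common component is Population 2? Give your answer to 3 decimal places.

By Bayes' theorem, P(k | x) = π_k f_k(x) / Σ_j π_j f_j(x).
Since both observations come from the same component, the likelihood for component k is f_k(x₁)·f_k(x₂).
  L_1 = [P(δ | comp) = 0.31] × [0.15] = 0.0465
  L_2 = [P(δ | comp) = 0.18] × [0.41] = 0.0738
  L_3 = [P(δ | comp) = 0.13] × [0.05] = 0.0065
Unnormalised posteriors:
  π_1·L_1 = 0.28 × 0.0465 = 0.01302
  π_2·L_2 = 0.36 × 0.0738 = 0.026568
  π_3·L_3 = 0.36 × 0.0065 = 0.00234
Normaliser: 0.01302 + 0.026568 + 0.00234 = 0.041928
Responsibility of Population 2: 0.026568 / 0.041928 ≈ 0.634

0.634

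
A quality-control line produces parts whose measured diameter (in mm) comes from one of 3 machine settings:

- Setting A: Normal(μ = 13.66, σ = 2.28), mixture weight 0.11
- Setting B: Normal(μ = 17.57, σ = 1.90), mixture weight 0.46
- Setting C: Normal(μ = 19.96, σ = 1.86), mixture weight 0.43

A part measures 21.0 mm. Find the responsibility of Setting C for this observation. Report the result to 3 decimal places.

P(component k | x) = π_k·f_k(x) / marginal(x), where marginal(x) = Σ_j π_j·f_j(x).
Evaluate each component's likelihood at the observed value:
  f_A = (1/(2.28·√(2π)))·exp(−(21.0−13.66)²/(2·2.28²)) = 0.174975·exp(-5.18194) = 0.000982849
  f_B = (1/(1.90·√(2π)))·exp(−(21.0−17.57)²/(2·1.90²)) = 0.209970·exp(-1.62949) = 0.0411603
  f_C = (1/(1.86·√(2π)))·exp(−(21.0−19.96)²/(2·1.86²)) = 0.214485·exp(-0.15632) = 0.183446
Prior × likelihood for each component:
  π_A·f_A = 0.11 × 0.000982849 = 0.000108113
  π_B·f_B = 0.46 × 0.0411603 = 0.0189338
  π_C·f_C = 0.43 × 0.183446 = 0.0788819
Normaliser: 0.000108113 + 0.0189338 + 0.0788819 = 0.0979238
P(Setting C | the observation) = 0.0788819 / 0.0979238 ≈ 0.806

0.806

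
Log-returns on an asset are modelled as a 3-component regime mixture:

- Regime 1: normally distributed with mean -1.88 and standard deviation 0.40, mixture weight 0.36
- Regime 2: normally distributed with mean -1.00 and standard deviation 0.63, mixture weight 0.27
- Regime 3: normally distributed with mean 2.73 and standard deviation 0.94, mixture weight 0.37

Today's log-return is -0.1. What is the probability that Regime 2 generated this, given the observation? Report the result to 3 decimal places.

0.973

P(component k | x) = π_k·f_k(x) / marginal(x), where marginal(x) = Σ_j π_j·f_j(x).
Normal densities:
  f_1 = (1/(0.40·√(2π)))·exp(−(-0.1−-1.88)²/(2·0.40²)) = 0.997356·exp(-9.90125) = 4.99795e-05
  f_2 = (1/(0.63·√(2π)))·exp(−(-0.1−-1.00)²/(2·0.63²)) = 0.633242·exp(-1.02041) = 0.228251
  f_3 = (1/(0.94·√(2π)))·exp(−(-0.1−2.73)²/(2·0.94²)) = 0.424407·exp(-4.53197) = 0.00456638
Multiply by the mixture weights:
  π_1·f_1 = 0.36 × 4.99795e-05 = 1.79926e-05
  π_2·f_2 = 0.27 × 0.228251 = 0.0616277
  π_3·f_3 = 0.37 × 0.00456638 = 0.00168956
Normaliser: 1.79926e-05 + 0.0616277 + 0.00168956 = 0.0633352
Responsibility of Regime 2: 0.0616277 / 0.0633352 ≈ 0.973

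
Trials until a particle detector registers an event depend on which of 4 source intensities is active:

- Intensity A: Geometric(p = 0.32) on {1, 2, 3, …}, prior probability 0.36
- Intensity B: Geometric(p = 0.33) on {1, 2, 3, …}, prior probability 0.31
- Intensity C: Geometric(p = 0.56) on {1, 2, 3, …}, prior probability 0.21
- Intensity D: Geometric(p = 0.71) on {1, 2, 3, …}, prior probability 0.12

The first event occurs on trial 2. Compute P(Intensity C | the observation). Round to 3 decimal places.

0.232

The responsibility of component k is π_k f_k(x) divided by Σ_j π_j f_j(x).
Geometric probabilities:
  L_A = 0.32·(1−0.32)^1 = 0.32·0.68 = 0.2176
  L_B = 0.33·(1−0.33)^1 = 0.33·0.67 = 0.2211
  L_C = 0.56·(1−0.56)^1 = 0.56·0.44 = 0.2464
  L_D = 0.71·(1−0.71)^1 = 0.71·0.29 = 0.2059
Weight by the priors:
  π_A·L_A = 0.36 × 0.2176 = 0.078336
  π_B·L_B = 0.31 × 0.2211 = 0.068541
  π_C·L_C = 0.21 × 0.2464 = 0.051744
  π_D·L_D = 0.12 × 0.2059 = 0.024708
Normaliser: 0.078336 + 0.068541 + 0.051744 + 0.024708 = 0.223329
P(Intensity C | data) ≈ 0.232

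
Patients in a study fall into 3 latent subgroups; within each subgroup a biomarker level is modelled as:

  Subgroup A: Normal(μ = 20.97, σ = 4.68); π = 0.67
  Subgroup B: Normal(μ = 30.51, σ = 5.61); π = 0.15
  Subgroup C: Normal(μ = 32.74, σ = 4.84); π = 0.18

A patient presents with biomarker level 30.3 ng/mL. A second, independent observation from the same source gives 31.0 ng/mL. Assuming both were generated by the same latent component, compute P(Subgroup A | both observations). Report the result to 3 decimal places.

The responsibility of component k is π_k f_k(x) divided by Σ_j π_j f_j(x).
Since both observations come from the same component, the likelihood for component k is f_k(x₁)·f_k(x₂).
  L_A = [0.0116851] × [0.00857582] = 0.00010021
  L_B = [0.0710629] × [0.070842] = 0.00503424
  L_C = [0.07259] × [0.077268] = 0.00560889
Multiply by the mixture weights:
  π_A·L_A = 0.67 × 0.00010021 = 6.71405e-05
  π_B·L_B = 0.15 × 0.00503424 = 0.000755135
  π_C·L_C = 0.18 × 0.00560889 = 0.0010096
Marginal: 6.71405e-05 + 0.000755135 + 0.0010096 = 0.00183188
P(Subgroup A | x₁, x₂) ≈ 0.037

0.037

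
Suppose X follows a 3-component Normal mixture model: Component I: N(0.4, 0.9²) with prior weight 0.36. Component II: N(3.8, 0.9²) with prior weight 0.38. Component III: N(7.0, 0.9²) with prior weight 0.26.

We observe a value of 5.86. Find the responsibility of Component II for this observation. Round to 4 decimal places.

P(component k | x) = P(Z=k)·f_k(x) / marginal(x), where marginal(x) = Σ_j P(Z=j)·f_j(x).
Evaluate each component's likelihood at the observed value:
  f_I = 4.51527e-09
  f_II = 0.0322872
  f_III = 0.198732
Unnormalised posteriors:
  P(Z=I)·f_I = 0.36 × 4.51527e-09 = 1.6255e-09
  P(Z=II)·f_II = 0.38 × 0.0322872 = 0.0122691
  P(Z=III)·f_III = 0.26 × 0.198732 = 0.0516702
Denominator: 1.6255e-09 + 0.0122691 + 0.0516702 = 0.0639393
So the posterior for Component II is 0.0122691 / 0.0639393 ≈ 0.1919.

0.1919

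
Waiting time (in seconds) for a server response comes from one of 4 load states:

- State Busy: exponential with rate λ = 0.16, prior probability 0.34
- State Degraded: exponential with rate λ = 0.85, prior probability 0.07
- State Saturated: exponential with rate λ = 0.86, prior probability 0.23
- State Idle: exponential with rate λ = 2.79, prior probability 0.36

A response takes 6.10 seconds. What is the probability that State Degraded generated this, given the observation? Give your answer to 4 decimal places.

0.0152

The responsibility of component k is π_k f_k(x) divided by Σ_j π_j f_j(x).
Component likelihoods at x = 6.10 seconds:
  L_Busy = 0.16·e^(−0.16·6.10) = 0.16·e^(−0.9760) = 0.0602905
  L_Degraded = 0.85·e^(−0.85·6.10) = 0.85·e^(−5.1850) = 0.00475995
  L_Saturated = 0.86·e^(−0.86·6.10) = 0.86·e^(−5.2460) = 0.00453095
  L_Idle = 2.79·e^(−2.79·6.10) = 2.79·e^(−17.0190) = 1.1333e-07
Multiply by the mixture weights:
  π_Busy·L_Busy = 0.34 × 0.0602905 = 0.0204988
  π_Degraded·L_Degraded = 0.07 × 0.00475995 = 0.000333196
  π_Saturated·L_Saturated = 0.23 × 0.00453095 = 0.00104212
  π_Idle·L_Idle = 0.36 × 1.1333e-07 = 4.07989e-08
Denominator: 0.0204988 + 0.000333196 + 0.00104212 + 4.07989e-08 = 0.0218741
So the posterior for State Degraded is 0.000333196 / 0.0218741 ≈ 0.0152.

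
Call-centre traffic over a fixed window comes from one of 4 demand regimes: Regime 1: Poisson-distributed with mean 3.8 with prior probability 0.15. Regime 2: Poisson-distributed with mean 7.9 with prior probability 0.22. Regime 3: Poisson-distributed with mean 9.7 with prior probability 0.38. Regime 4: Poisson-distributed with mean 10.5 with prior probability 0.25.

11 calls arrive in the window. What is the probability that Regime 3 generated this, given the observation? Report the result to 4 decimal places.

The responsibility of component k is w_k f_k(x) divided by Σ_j w_j f_j(x).
Evaluate each component's likelihood at the observed value:
  p_1 = e^(−3.8)·3.8^11/11! = 0.00133704
  p_2 = e^(−7.9)·7.9^11/11! = 0.069473
  p_3 = e^(−9.7)·9.7^11/11! = 0.109819
  p_4 = e^(−10.5)·10.5^11/11! = 0.117987
Weight by the priors:
  w_1·p_1 = 0.15 × 0.00133704 = 0.000200556
  w_2·p_2 = 0.22 × 0.069473 = 0.0152841
  w_3·p_3 = 0.38 × 0.109819 = 0.0417312
  w_4·p_4 = 0.25 × 0.117987 = 0.0294968
Sum: 0.000200556 + 0.0152841 + 0.0417312 + 0.0294968 = 0.0867125
Responsibility of Regime 3: 0.0417312 / 0.0867125 ≈ 0.4813

0.4813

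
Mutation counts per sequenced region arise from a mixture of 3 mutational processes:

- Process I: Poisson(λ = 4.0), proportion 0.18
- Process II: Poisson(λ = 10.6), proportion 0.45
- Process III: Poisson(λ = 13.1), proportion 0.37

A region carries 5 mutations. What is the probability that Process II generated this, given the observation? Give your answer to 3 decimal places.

0.290

P(component k | x) = π_k·f_k(x) / marginal(x), where marginal(x) = Σ_j π_j·f_j(x).
Component likelihoods at x = 5 mutations:
  p_I = 0.156293
  p_II = 0.027786
  p_III = 0.00657533
Prior × likelihood for each component:
  π_I·p_I = 0.18 × 0.156293 = 0.0281328
  π_II·p_II = 0.45 × 0.027786 = 0.0125037
  π_III·p_III = 0.37 × 0.00657533 = 0.00243287
Sum: 0.0281328 + 0.0125037 + 0.00243287 = 0.0430694
P(Process II | 5 mutations) = 0.0125037 / 0.0430694 ≈ 0.290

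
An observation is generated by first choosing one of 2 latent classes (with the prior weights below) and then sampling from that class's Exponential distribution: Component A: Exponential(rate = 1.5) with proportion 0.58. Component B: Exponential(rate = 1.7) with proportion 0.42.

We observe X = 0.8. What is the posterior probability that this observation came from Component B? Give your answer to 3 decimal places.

Apply Bayes' rule: the posterior for each component is proportional to its prior times its likelihood at x.
Component likelihoods at x = 0.8:
  f_A = 1.5·e^(−1.5·0.8) = 1.5·e^(−1.2000) = 0.451791
  f_B = 1.7·e^(−1.7·0.8) = 1.7·e^(−1.3600) = 0.436323
Unnormalised posteriors:
  P(Z=A)·f_A = 0.58 × 0.451791 = 0.262039
  P(Z=B)·f_B = 0.42 × 0.436323 = 0.183256
Evidence: 0.262039 + 0.183256 = 0.445295
P(Component B | 0.8) = 0.183256 / 0.445295 ≈ 0.412

0.412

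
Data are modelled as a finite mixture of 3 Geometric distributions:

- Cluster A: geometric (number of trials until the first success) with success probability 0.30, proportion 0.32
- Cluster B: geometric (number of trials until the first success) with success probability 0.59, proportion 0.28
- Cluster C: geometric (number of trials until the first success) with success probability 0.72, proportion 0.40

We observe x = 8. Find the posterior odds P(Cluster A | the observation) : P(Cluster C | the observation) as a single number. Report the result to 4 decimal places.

The posterior odds equal the prior odds times the likelihood ratio: (π_i/π_j)·(f_i(x)/f_j(x)).
Evaluate each component's likelihood at the observed value:
  L_A = 0.0247063
  L_B = 0.00114905
  L_C = 9.71491e-05
Posterior odds = (π_A·L_A) / (π_C·L_C) = (0.32·0.0247063) / (0.40·9.71491e-05) = 0.00790601 / 3.88596e-05 ≈ 203.4505

203.4505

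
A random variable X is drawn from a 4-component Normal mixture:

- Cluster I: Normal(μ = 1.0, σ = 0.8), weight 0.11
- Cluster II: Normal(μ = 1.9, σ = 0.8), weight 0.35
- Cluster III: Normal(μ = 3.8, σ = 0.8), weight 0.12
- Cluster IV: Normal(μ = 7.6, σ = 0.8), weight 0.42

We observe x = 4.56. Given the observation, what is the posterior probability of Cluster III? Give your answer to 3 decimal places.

The responsibility of component k is P(Z=k) f_k(x) divided by Σ_j P(Z=j) f_j(x).
Component likelihoods at x = 4.56:
  L_I = 2.49897e-05
  L_II = 0.00198208
  L_III = 0.317574
  L_IV = 0.000364934
Multiply by the mixture weights:
  P(Z=I)·L_I = 0.11 × 2.49897e-05 = 2.74887e-06
  P(Z=II)·L_II = 0.35 × 0.00198208 = 0.000693729
  P(Z=III)·L_III = 0.12 × 0.317574 = 0.0381089
  P(Z=IV)·L_IV = 0.42 × 0.000364934 = 0.000153272
Marginal: 2.74887e-06 + 0.000693729 + 0.0381089 + 0.000153272 = 0.0389586
P(Cluster III | data) ≈ 0.978

0.978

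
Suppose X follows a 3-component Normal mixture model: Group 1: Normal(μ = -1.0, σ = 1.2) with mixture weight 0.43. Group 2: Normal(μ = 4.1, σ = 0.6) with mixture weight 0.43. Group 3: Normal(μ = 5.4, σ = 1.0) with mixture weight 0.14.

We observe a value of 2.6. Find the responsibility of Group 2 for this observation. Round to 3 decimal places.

P(component k | x) = π_k·f_k(x) / marginal(x), where marginal(x) = Σ_j π_j·f_j(x).
Normal densities:
  L_1 = (1/(1.2·√(2π)))·exp(−(2.6−-1.0)²/(2·1.2²)) = 0.332452·exp(-4.50000) = 0.00369321
  L_2 = (1/(0.6·√(2π)))·exp(−(2.6−4.1)²/(2·0.6²)) = 0.664904·exp(-3.12500) = 0.0292138
  L_3 = (1/(1.0·√(2π)))·exp(−(2.6−5.4)²/(2·1.0²)) = 0.398942·exp(-3.92000) = 0.00791545
Weight by the priors:
  π_1·L_1 = 0.43 × 0.00369321 = 0.00158808
  π_2·L_2 = 0.43 × 0.0292138 = 0.0125619
  π_3·L_3 = 0.14 × 0.00791545 = 0.00110816
Evidence: 0.00158808 + 0.0125619 + 0.00110816 = 0.0152582
Responsibility of Group 2: 0.0125619 / 0.0152582 ≈ 0.823

0.823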